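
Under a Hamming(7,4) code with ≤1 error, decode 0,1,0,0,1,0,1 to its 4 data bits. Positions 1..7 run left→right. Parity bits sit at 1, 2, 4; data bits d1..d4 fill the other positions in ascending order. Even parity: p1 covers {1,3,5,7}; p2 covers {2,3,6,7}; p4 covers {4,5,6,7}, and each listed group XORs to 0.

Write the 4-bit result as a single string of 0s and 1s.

0101

s1 (pos 1,3,5,7): 0⊕0⊕1⊕1 = 0
s2 (pos 2,3,6,7): 1⊕0⊕0⊕1 = 0
s4 (pos 4,5,6,7): 0⊕1⊕0⊕1 = 0
Syndrome s4…s1 = 000 → no error.
Read data bits from positions 3,5,6,7: 0101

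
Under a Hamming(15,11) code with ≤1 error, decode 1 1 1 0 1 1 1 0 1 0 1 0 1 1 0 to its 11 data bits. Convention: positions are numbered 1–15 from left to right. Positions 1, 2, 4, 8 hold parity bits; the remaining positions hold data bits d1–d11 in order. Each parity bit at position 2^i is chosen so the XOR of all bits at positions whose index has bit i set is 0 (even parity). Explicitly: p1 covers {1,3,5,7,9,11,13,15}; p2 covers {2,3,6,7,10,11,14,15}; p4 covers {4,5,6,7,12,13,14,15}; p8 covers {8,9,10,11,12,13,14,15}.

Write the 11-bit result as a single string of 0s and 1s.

10111010110

s1 (pos 1,3,5,7,9,11,13,15): 1⊕1⊕1⊕1⊕1⊕1⊕1⊕0 = 1
s2 (pos 2,3,6,7,10,11,14,15): 1⊕1⊕1⊕1⊕0⊕1⊕1⊕0 = 0
s4 (pos 4,5,6,7,12,13,14,15): 0⊕1⊕1⊕1⊕0⊕1⊕1⊕0 = 1
s8 (pos 8,9,10,11,12,13,14,15): 0⊕1⊕0⊕1⊕0⊕1⊕1⊕0 = 0
Syndrome s8…s1 = 0101 → error at position 5.
Flip position 5: 111011101010110 → 111001101010110
Read data bits from positions 3,5,6,7,9,10,11,12,13,14,15: 10111010110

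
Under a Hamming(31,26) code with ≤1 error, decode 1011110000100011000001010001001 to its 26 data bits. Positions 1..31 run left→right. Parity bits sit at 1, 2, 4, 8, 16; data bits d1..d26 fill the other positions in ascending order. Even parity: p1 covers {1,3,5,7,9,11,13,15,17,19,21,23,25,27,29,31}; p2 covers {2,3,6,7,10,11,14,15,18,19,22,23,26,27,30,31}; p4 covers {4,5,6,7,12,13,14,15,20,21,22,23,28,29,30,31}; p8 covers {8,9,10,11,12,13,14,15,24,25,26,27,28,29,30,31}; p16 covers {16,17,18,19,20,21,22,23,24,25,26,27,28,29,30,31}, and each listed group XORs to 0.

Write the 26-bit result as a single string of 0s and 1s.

11100010001000001010000001

s1 (pos 1,3,5,7,9,11,13,15,17,19,21,23,25,27,29,31): 1⊕1⊕1⊕0⊕0⊕1⊕0⊕1⊕0⊕0⊕0⊕0⊕0⊕0⊕0⊕1 = 0
s2 (pos 2,3,6,7,10,11,14,15,18,19,22,23,26,27,30,31): 0⊕1⊕1⊕0⊕0⊕1⊕0⊕1⊕0⊕0⊕1⊕0⊕0⊕0⊕0⊕1 = 0
s4 (pos 4,5,6,7,12,13,14,15,20,21,22,23,28,29,30,31): 1⊕1⊕1⊕0⊕0⊕0⊕0⊕1⊕0⊕0⊕1⊕0⊕1⊕0⊕0⊕1 = 1
s8 (pos 8,9,10,11,12,13,14,15,24,25,26,27,28,29,30,31): 0⊕0⊕0⊕1⊕0⊕0⊕0⊕1⊕1⊕0⊕0⊕0⊕1⊕0⊕0⊕1 = 1
s16 (pos 16,17,18,19,20,21,22,23,24,25,26,27,28,29,30,31): 1⊕0⊕0⊕0⊕0⊕0⊕1⊕0⊕1⊕0⊕0⊕0⊕1⊕0⊕0⊕1 = 1
Syndrome s16…s1 = 11100 → error at position 28.
Flip position 28: 1011110000100011000001010001001 → 1011110000100011000001010000001
Read data bits from positions 3,5,6,7,9,10,11,12,13,14,15,17,18,19,20,21,22,23,24,25,26,27,28,29,30,31: 11100010001000001010000001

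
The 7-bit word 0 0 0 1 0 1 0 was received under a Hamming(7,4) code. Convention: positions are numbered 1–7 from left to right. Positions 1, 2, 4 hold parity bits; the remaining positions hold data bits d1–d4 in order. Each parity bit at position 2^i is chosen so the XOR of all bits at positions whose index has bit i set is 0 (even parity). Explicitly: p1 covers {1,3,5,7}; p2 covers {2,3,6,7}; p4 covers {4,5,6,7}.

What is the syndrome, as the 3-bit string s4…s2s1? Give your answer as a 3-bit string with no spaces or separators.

s1 (pos 1,3,5,7): 0⊕0⊕0⊕0 = 0
s2 (pos 2,3,6,7): 0⊕0⊕1⊕0 = 1
s4 (pos 4,5,6,7): 1⊕0⊕1⊕0 = 0
Syndrome s4…s1 = 010 → error at position 2.

010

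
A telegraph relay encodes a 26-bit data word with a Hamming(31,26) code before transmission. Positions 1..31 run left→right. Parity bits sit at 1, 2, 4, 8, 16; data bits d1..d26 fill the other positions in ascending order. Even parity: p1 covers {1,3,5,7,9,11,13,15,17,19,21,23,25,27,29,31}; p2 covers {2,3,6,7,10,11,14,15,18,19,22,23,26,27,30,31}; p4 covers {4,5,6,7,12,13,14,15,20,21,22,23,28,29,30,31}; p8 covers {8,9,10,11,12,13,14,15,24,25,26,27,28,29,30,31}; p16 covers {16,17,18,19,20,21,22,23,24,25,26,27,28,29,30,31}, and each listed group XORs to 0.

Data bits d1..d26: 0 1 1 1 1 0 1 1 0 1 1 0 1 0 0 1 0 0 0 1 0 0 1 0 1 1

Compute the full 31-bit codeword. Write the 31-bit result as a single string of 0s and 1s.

Place data at non-parity positions: p1 p2 0 p4 1 1 1 p8 1 0 1 1 0 1 1 p16 0 1 0 0 1 0 0 0 1 0 0 1 0 1 1
p1 (pos 1,3,5,7,9,11,13,15,17,19,21,23,25,27,29,31): XOR of data positions = 0⊕1⊕1⊕1⊕1⊕0⊕1⊕0⊕0⊕1⊕0⊕1⊕0⊕0⊕1 = 0
p2 (pos 2,3,6,7,10,11,14,15,18,19,22,23,26,27,30,31): XOR of data positions = 0⊕1⊕1⊕0⊕1⊕1⊕1⊕1⊕0⊕0⊕0⊕0⊕0⊕1⊕1 = 0
p4 (pos 4,5,6,7,12,13,14,15,20,21,22,23,28,29,30,31): XOR of data positions = 1⊕1⊕1⊕1⊕0⊕1⊕1⊕0⊕1⊕0⊕0⊕1⊕0⊕1⊕1 = 0
p8 (pos 8,9,10,11,12,13,14,15,24,25,26,27,28,29,30,31): XOR of data positions = 1⊕0⊕1⊕1⊕0⊕1⊕1⊕0⊕1⊕0⊕0⊕1⊕0⊕1⊕1 = 1
p16 (pos 16,17,18,19,20,21,22,23,24,25,26,27,28,29,30,31): XOR of data positions = 0⊕1⊕0⊕0⊕1⊕0⊕0⊕0⊕1⊕0⊕0⊕1⊕0⊕1⊕1 = 0
Codeword: 0000111110110110010010001001011

0000111110110110010010001001011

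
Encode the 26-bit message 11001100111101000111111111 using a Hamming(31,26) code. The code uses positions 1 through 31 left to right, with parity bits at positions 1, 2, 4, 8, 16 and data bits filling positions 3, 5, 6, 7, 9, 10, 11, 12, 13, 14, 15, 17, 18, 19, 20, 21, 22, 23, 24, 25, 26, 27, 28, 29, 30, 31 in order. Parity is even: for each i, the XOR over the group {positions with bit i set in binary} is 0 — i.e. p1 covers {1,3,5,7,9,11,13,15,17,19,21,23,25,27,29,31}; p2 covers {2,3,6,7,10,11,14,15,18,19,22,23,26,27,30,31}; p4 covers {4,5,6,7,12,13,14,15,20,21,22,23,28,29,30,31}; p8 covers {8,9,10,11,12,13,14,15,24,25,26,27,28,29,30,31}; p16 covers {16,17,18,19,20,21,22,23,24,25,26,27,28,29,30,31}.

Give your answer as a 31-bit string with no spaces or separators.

0011100111001111101000111111111

Place data at non-parity positions: p1 p2 1 p4 1 0 0 p8 1 1 0 0 1 1 1 p16 1 0 1 0 0 0 1 1 1 1 1 1 1 1 1
p1 (pos 1,3,5,7,9,11,13,15,17,19,21,23,25,27,29,31): XOR of data positions = 1⊕1⊕0⊕1⊕0⊕1⊕1⊕1⊕1⊕0⊕1⊕1⊕1⊕1⊕1 = 0
p2 (pos 2,3,6,7,10,11,14,15,18,19,22,23,26,27,30,31): XOR of data positions = 1⊕0⊕0⊕1⊕0⊕1⊕1⊕0⊕1⊕0⊕1⊕1⊕1⊕1⊕1 = 0
p4 (pos 4,5,6,7,12,13,14,15,20,21,22,23,28,29,30,31): XOR of data positions = 1⊕0⊕0⊕0⊕1⊕1⊕1⊕0⊕0⊕0⊕1⊕1⊕1⊕1⊕1 = 1
p8 (pos 8,9,10,11,12,13,14,15,24,25,26,27,28,29,30,31): XOR of data positions = 1⊕1⊕0⊕0⊕1⊕1⊕1⊕1⊕1⊕1⊕1⊕1⊕1⊕1⊕1 = 1
p16 (pos 16,17,18,19,20,21,22,23,24,25,26,27,28,29,30,31): XOR of data positions = 1⊕0⊕1⊕0⊕0⊕0⊕1⊕1⊕1⊕1⊕1⊕1⊕1⊕1⊕1 = 1
Codeword: 0011100111001111101000111111111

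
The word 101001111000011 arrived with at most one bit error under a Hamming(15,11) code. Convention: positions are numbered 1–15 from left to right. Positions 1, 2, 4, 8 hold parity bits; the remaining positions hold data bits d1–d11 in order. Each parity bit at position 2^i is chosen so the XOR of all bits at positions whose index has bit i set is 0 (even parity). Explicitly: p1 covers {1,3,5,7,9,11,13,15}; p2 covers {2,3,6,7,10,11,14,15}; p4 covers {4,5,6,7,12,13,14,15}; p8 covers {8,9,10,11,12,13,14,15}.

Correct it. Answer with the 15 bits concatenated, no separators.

s1 (pos 1,3,5,7,9,11,13,15): 1⊕1⊕0⊕1⊕1⊕0⊕0⊕1 = 1
s2 (pos 2,3,6,7,10,11,14,15): 0⊕1⊕1⊕1⊕0⊕0⊕1⊕1 = 1
s4 (pos 4,5,6,7,12,13,14,15): 0⊕0⊕1⊕1⊕0⊕0⊕1⊕1 = 0
s8 (pos 8,9,10,11,12,13,14,15): 1⊕1⊕0⊕0⊕0⊕0⊕1⊕1 = 0
Syndrome s8…s1 = 0011 → error at position 3.
Flip position 3: 101001111000011 → 100001111000011

100001111000011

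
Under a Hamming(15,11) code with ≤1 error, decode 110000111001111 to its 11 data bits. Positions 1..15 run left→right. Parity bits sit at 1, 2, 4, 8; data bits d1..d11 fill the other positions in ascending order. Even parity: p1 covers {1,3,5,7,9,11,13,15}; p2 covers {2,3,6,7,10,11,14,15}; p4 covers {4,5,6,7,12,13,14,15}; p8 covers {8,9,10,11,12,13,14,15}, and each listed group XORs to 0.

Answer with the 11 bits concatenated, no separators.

01011001111

s1 (pos 1,3,5,7,9,11,13,15): 1⊕0⊕0⊕1⊕1⊕0⊕1⊕1 = 1
s2 (pos 2,3,6,7,10,11,14,15): 1⊕0⊕0⊕1⊕0⊕0⊕1⊕1 = 0
s4 (pos 4,5,6,7,12,13,14,15): 0⊕0⊕0⊕1⊕1⊕1⊕1⊕1 = 1
s8 (pos 8,9,10,11,12,13,14,15): 1⊕1⊕0⊕0⊕1⊕1⊕1⊕1 = 0
Syndrome s8…s1 = 0101 → error at position 5.
Flip position 5: 110000111001111 → 110010111001111
Read data bits from positions 3,5,6,7,9,10,11,12,13,14,15: 01011001111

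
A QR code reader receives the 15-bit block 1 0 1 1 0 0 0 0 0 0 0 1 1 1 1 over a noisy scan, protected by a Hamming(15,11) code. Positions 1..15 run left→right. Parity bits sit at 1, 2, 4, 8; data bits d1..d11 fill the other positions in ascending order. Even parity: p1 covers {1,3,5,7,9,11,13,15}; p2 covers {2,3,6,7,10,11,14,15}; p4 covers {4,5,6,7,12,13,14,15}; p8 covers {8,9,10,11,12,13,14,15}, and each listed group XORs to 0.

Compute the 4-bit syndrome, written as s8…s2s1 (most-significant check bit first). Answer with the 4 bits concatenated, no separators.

s1 (pos 1,3,5,7,9,11,13,15): 1⊕1⊕0⊕0⊕0⊕0⊕1⊕1 = 0
s2 (pos 2,3,6,7,10,11,14,15): 0⊕1⊕0⊕0⊕0⊕0⊕1⊕1 = 1
s4 (pos 4,5,6,7,12,13,14,15): 1⊕0⊕0⊕0⊕1⊕1⊕1⊕1 = 1
s8 (pos 8,9,10,11,12,13,14,15): 0⊕0⊕0⊕0⊕1⊕1⊕1⊕1 = 0
Syndrome s8…s1 = 0110 → error at position 6.

0110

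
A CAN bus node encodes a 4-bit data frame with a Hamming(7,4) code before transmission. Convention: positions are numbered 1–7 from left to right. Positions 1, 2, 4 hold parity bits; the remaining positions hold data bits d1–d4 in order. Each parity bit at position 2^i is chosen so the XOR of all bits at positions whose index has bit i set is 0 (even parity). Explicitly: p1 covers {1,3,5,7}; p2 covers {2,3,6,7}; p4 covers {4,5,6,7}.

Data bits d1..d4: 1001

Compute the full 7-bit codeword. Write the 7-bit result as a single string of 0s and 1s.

Place data at non-parity positions: p1 p2 1 p4 0 0 1
p1 (pos 1,3,5,7): XOR of data positions = 1⊕0⊕1 = 0
p2 (pos 2,3,6,7): XOR of data positions = 1⊕0⊕1 = 0
p4 (pos 4,5,6,7): XOR of data positions = 0⊕0⊕1 = 1
Codeword: 0011001

0011001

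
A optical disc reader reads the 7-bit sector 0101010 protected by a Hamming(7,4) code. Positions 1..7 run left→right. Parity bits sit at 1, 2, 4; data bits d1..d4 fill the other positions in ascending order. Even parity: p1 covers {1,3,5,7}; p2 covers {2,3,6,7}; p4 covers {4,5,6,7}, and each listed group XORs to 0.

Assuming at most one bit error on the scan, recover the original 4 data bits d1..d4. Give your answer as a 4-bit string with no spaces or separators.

s1 (pos 1,3,5,7): 0⊕0⊕0⊕0 = 0
s2 (pos 2,3,6,7): 1⊕0⊕1⊕0 = 0
s4 (pos 4,5,6,7): 1⊕0⊕1⊕0 = 0
Syndrome s4…s1 = 000 → no error.
Read data bits from positions 3,5,6,7: 0010

0010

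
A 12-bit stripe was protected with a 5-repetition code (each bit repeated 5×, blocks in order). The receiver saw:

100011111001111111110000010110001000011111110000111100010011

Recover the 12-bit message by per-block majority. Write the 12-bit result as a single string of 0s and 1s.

011101011001

Block 1 (10001): 2 ones → 0
Block 2 (11110): 4 ones → 1
Block 3 (01111): 4 ones → 1
Block 4 (11111): 5 ones → 1
Block 5 (00000): 0 ones → 0
Block 6 (10110): 3 ones → 1
Block 7 (00100): 1 one → 0
Block 8 (00111): 3 ones → 1
Block 9 (11110): 4 ones → 1
Block 10 (00011): 2 ones → 0
Block 11 (11000): 2 ones → 0
Block 12 (10011): 3 ones → 1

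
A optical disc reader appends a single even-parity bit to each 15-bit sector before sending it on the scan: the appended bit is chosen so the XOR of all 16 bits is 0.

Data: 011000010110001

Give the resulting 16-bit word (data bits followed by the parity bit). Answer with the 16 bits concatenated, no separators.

XOR of the 15 data bits: 0⊕1⊕1⊕0⊕0⊕0⊕0⊕1⊕0⊕1⊕1⊕0⊕0⊕0⊕1 = 0
Parity bit = 0 (so all 16 bits XOR to 0).

0110000101100010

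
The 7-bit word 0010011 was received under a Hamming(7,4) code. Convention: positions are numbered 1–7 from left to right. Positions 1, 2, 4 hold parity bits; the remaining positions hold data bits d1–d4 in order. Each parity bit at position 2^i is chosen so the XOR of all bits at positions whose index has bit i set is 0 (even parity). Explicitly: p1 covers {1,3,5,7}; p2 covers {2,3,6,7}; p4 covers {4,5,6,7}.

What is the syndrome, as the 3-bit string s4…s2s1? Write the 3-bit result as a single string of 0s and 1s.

010

s1 (pos 1,3,5,7): 0⊕1⊕0⊕1 = 0
s2 (pos 2,3,6,7): 0⊕1⊕1⊕1 = 1
s4 (pos 4,5,6,7): 0⊕0⊕1⊕1 = 0
Syndrome s4…s1 = 010 → error at position 2.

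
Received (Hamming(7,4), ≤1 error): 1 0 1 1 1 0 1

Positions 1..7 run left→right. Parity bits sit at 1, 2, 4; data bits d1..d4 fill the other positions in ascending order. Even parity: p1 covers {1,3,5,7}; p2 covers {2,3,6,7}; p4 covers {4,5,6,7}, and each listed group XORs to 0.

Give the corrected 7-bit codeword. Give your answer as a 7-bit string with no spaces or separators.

s1 (pos 1,3,5,7): 1⊕1⊕1⊕1 = 0
s2 (pos 2,3,6,7): 0⊕1⊕0⊕1 = 0
s4 (pos 4,5,6,7): 1⊕1⊕0⊕1 = 1
Syndrome s4…s1 = 100 → error at position 4.
Flip position 4: 1011101 → 1010101

1010101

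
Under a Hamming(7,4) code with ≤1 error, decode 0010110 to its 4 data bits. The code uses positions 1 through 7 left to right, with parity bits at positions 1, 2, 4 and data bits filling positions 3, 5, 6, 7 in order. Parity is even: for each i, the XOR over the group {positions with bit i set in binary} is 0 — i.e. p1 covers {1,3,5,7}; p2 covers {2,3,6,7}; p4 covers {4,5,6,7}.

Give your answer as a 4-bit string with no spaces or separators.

1110

s1 (pos 1,3,5,7): 0⊕1⊕1⊕0 = 0
s2 (pos 2,3,6,7): 0⊕1⊕1⊕0 = 0
s4 (pos 4,5,6,7): 0⊕1⊕1⊕0 = 0
Syndrome s4…s1 = 000 → no error.
Read data bits from positions 3,5,6,7: 1110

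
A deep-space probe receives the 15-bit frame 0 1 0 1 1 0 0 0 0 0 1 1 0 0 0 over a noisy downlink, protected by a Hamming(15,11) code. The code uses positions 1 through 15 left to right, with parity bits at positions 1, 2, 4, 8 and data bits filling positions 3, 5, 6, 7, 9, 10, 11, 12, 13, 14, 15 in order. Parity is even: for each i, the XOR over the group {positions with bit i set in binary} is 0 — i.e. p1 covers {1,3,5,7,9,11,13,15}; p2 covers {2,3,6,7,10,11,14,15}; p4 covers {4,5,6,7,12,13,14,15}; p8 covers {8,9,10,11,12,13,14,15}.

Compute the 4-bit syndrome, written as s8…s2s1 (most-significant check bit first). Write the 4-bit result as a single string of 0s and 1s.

0100

s1 (pos 1,3,5,7,9,11,13,15): 0⊕0⊕1⊕0⊕0⊕1⊕0⊕0 = 0
s2 (pos 2,3,6,7,10,11,14,15): 1⊕0⊕0⊕0⊕0⊕1⊕0⊕0 = 0
s4 (pos 4,5,6,7,12,13,14,15): 1⊕1⊕0⊕0⊕1⊕0⊕0⊕0 = 1
s8 (pos 8,9,10,11,12,13,14,15): 0⊕0⊕0⊕1⊕1⊕0⊕0⊕0 = 0
Syndrome s8…s1 = 0100 → error at position 4.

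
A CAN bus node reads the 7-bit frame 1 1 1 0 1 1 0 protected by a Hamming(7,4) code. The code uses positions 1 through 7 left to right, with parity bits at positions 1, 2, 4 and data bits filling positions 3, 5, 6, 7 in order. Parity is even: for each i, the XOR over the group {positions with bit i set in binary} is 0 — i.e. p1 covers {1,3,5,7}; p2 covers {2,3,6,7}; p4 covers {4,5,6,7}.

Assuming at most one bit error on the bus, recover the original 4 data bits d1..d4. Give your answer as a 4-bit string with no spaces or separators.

0110

s1 (pos 1,3,5,7): 1⊕1⊕1⊕0 = 1
s2 (pos 2,3,6,7): 1⊕1⊕1⊕0 = 1
s4 (pos 4,5,6,7): 0⊕1⊕1⊕0 = 0
Syndrome s4…s1 = 011 → error at position 3.
Flip position 3: 1110110 → 1100110
Read data bits from positions 3,5,6,7: 0110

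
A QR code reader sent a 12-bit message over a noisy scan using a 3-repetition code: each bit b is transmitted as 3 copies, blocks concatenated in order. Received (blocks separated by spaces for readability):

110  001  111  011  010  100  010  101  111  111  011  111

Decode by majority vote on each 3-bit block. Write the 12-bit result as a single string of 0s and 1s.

Block 1 (110): 2 ones → 1
Block 2 (001): 1 one → 0
Block 3 (111): 3 ones → 1
Block 4 (011): 2 ones → 1
Block 5 (010): 1 one → 0
Block 6 (100): 1 one → 0
Block 7 (010): 1 one → 0
Block 8 (101): 2 ones → 1
Block 9 (111): 3 ones → 1
Block 10 (111): 3 ones → 1
Block 11 (011): 2 ones → 1
Block 12 (111): 3 ones → 1

101100011111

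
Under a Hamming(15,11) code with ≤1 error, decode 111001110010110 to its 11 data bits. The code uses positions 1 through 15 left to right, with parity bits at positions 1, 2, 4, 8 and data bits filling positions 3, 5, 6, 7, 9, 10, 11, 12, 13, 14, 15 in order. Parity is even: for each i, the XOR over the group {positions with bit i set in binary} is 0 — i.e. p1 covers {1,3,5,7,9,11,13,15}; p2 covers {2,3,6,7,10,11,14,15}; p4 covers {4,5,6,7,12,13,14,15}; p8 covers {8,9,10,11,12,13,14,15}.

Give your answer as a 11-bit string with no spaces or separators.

10110010110

s1 (pos 1,3,5,7,9,11,13,15): 1⊕1⊕0⊕1⊕0⊕1⊕1⊕0 = 1
s2 (pos 2,3,6,7,10,11,14,15): 1⊕1⊕1⊕1⊕0⊕1⊕1⊕0 = 0
s4 (pos 4,5,6,7,12,13,14,15): 0⊕0⊕1⊕1⊕0⊕1⊕1⊕0 = 0
s8 (pos 8,9,10,11,12,13,14,15): 1⊕0⊕0⊕1⊕0⊕1⊕1⊕0 = 0
Syndrome s8…s1 = 0001 → error at position 1.
Flip position 1: 111001110010110 → 011001110010110
Read data bits from positions 3,5,6,7,9,10,11,12,13,14,15: 10110010110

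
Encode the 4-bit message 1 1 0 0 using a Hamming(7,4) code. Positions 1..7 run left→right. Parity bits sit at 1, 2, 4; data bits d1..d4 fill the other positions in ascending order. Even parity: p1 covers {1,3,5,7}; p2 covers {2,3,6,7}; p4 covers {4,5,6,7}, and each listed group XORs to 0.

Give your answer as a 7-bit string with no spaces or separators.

0111100

Place data at non-parity positions: p1 p2 1 p4 1 0 0
p1 (pos 1,3,5,7): XOR of data positions = 1⊕1⊕0 = 0
p2 (pos 2,3,6,7): XOR of data positions = 1⊕0⊕0 = 1
p4 (pos 4,5,6,7): XOR of data positions = 1⊕0⊕0 = 1
Codeword: 0111100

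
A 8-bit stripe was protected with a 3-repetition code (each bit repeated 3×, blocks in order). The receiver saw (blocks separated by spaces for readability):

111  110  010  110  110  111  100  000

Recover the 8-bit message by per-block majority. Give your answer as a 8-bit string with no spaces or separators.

11011100

Block 1 (111): 3 ones → 1
Block 2 (110): 2 ones → 1
Block 3 (010): 1 one → 0
Block 4 (110): 2 ones → 1
Block 5 (110): 2 ones → 1
Block 6 (111): 3 ones → 1
Block 7 (100): 1 one → 0
Block 8 (000): 0 ones → 0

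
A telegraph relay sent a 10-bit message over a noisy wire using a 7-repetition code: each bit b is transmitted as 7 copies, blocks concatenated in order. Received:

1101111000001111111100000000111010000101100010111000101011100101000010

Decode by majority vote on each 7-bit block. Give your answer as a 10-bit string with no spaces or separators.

1010101010

Block 1 (1101111): 6 ones → 1
Block 2 (0000011): 2 ones → 0
Block 3 (1111110): 6 ones → 1
Block 4 (0000000): 0 ones → 0
Block 5 (1110100): 4 ones → 1
Block 6 (0010110): 3 ones → 0
Block 7 (0010111): 4 ones → 1
Block 8 (0001010): 2 ones → 0
Block 9 (1110010): 4 ones → 1
Block 10 (1000010): 2 ones → 0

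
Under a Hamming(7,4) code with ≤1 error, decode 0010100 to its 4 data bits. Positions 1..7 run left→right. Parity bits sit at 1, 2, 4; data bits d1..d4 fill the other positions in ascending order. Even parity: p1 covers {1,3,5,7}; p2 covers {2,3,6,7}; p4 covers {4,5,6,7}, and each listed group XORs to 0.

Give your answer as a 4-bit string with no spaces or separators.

s1 (pos 1,3,5,7): 0⊕1⊕1⊕0 = 0
s2 (pos 2,3,6,7): 0⊕1⊕0⊕0 = 1
s4 (pos 4,5,6,7): 0⊕1⊕0⊕0 = 1
Syndrome s4…s1 = 110 → error at position 6.
Flip position 6: 0010100 → 0010110
Read data bits from positions 3,5,6,7: 1110

1110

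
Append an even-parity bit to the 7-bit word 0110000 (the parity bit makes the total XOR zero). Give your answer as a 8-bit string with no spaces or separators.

XOR of the 7 data bits: 0⊕1⊕1⊕0⊕0⊕0⊕0 = 0
Parity bit = 0 (so all 8 bits XOR to 0).

01100000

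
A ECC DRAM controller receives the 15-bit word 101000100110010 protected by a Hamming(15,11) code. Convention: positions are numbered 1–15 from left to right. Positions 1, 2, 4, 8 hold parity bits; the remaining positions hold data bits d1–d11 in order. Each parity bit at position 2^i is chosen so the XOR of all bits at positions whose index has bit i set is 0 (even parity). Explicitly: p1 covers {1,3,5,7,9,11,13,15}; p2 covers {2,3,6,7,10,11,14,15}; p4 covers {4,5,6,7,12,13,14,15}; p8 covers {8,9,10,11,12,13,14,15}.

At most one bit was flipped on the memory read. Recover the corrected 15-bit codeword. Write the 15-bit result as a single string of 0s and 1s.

s1 (pos 1,3,5,7,9,11,13,15): 1⊕1⊕0⊕1⊕0⊕1⊕0⊕0 = 0
s2 (pos 2,3,6,7,10,11,14,15): 0⊕1⊕0⊕1⊕1⊕1⊕1⊕0 = 1
s4 (pos 4,5,6,7,12,13,14,15): 0⊕0⊕0⊕1⊕0⊕0⊕1⊕0 = 0
s8 (pos 8,9,10,11,12,13,14,15): 0⊕0⊕1⊕1⊕0⊕0⊕1⊕0 = 1
Syndrome s8…s1 = 1010 → error at position 10.
Flip position 10: 101000100110010 → 101000100010010

101000100010010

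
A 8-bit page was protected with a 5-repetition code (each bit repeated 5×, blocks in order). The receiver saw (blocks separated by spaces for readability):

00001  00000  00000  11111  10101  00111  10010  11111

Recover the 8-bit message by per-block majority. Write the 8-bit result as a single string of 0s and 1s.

00011101

Block 1 (00001): 1 one → 0
Block 2 (00000): 0 ones → 0
Block 3 (00000): 0 ones → 0
Block 4 (11111): 5 ones → 1
Block 5 (10101): 3 ones → 1
Block 6 (00111): 3 ones → 1
Block 7 (10010): 2 ones → 0
Block 8 (11111): 5 ones → 1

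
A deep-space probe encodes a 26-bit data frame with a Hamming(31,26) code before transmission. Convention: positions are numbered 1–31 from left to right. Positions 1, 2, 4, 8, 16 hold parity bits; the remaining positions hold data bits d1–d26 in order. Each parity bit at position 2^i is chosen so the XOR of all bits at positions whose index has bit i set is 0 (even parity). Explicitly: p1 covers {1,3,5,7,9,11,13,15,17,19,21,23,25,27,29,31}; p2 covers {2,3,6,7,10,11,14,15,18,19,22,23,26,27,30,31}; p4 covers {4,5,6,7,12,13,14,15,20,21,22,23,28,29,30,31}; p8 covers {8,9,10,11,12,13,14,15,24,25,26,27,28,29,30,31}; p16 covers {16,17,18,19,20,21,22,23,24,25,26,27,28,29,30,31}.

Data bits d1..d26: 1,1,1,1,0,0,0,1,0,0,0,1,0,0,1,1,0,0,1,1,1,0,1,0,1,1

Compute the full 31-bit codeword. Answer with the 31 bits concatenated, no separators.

Place data at non-parity positions: p1 p2 1 p4 1 1 1 p8 0 0 0 1 0 0 0 p16 1 0 0 1 1 0 0 1 1 1 0 1 0 1 1
p1 (pos 1,3,5,7,9,11,13,15,17,19,21,23,25,27,29,31): XOR of data positions = 1⊕1⊕1⊕0⊕0⊕0⊕0⊕1⊕0⊕1⊕0⊕1⊕0⊕0⊕1 = 1
p2 (pos 2,3,6,7,10,11,14,15,18,19,22,23,26,27,30,31): XOR of data positions = 1⊕1⊕1⊕0⊕0⊕0⊕0⊕0⊕0⊕0⊕0⊕1⊕0⊕1⊕1 = 0
p4 (pos 4,5,6,7,12,13,14,15,20,21,22,23,28,29,30,31): XOR of data positions = 1⊕1⊕1⊕1⊕0⊕0⊕0⊕1⊕1⊕0⊕0⊕1⊕0⊕1⊕1 = 1
p8 (pos 8,9,10,11,12,13,14,15,24,25,26,27,28,29,30,31): XOR of data positions = 0⊕0⊕0⊕1⊕0⊕0⊕0⊕1⊕1⊕1⊕0⊕1⊕0⊕1⊕1 = 1
p16 (pos 16,17,18,19,20,21,22,23,24,25,26,27,28,29,30,31): XOR of data positions = 1⊕0⊕0⊕1⊕1⊕0⊕0⊕1⊕1⊕1⊕0⊕1⊕0⊕1⊕1 = 1
Codeword: 1011111100010001100110011101011

1011111100010001100110011101011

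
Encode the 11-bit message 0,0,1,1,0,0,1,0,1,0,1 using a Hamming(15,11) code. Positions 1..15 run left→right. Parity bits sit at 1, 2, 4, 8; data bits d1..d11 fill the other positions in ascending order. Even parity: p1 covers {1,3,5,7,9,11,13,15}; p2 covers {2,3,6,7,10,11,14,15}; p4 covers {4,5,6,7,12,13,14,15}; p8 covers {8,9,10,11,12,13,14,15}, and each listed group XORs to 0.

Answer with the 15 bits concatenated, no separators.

000001110010101

Place data at non-parity positions: p1 p2 0 p4 0 1 1 p8 0 0 1 0 1 0 1
p1 (pos 1,3,5,7,9,11,13,15): XOR of data positions = 0⊕0⊕1⊕0⊕1⊕1⊕1 = 0
p2 (pos 2,3,6,7,10,11,14,15): XOR of data positions = 0⊕1⊕1⊕0⊕1⊕0⊕1 = 0
p4 (pos 4,5,6,7,12,13,14,15): XOR of data positions = 0⊕1⊕1⊕0⊕1⊕0⊕1 = 0
p8 (pos 8,9,10,11,12,13,14,15): XOR of data positions = 0⊕0⊕1⊕0⊕1⊕0⊕1 = 1
Codeword: 000001110010101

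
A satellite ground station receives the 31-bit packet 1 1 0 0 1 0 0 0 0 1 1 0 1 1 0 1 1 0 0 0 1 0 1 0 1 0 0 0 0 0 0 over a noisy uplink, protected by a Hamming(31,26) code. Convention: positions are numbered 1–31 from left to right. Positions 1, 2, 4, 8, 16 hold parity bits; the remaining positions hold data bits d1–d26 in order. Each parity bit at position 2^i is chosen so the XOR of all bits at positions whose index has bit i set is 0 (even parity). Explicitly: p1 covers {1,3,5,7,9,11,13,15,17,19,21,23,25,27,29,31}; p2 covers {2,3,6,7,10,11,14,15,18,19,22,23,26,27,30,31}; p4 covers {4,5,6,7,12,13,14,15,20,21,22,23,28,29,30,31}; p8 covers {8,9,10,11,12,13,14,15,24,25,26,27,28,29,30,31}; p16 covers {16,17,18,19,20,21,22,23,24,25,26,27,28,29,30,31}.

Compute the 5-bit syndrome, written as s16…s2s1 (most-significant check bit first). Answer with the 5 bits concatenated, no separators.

s1 (pos 1,3,5,7,9,11,13,15,17,19,21,23,25,27,29,31): 1⊕0⊕1⊕0⊕0⊕1⊕1⊕0⊕1⊕0⊕1⊕1⊕1⊕0⊕0⊕0 = 0
s2 (pos 2,3,6,7,10,11,14,15,18,19,22,23,26,27,30,31): 1⊕0⊕0⊕0⊕1⊕1⊕1⊕0⊕0⊕0⊕0⊕1⊕0⊕0⊕0⊕0 = 1
s4 (pos 4,5,6,7,12,13,14,15,20,21,22,23,28,29,30,31): 0⊕1⊕0⊕0⊕0⊕1⊕1⊕0⊕0⊕1⊕0⊕1⊕0⊕0⊕0⊕0 = 1
s8 (pos 8,9,10,11,12,13,14,15,24,25,26,27,28,29,30,31): 0⊕0⊕1⊕1⊕0⊕1⊕1⊕0⊕0⊕1⊕0⊕0⊕0⊕0⊕0⊕0 = 1
s16 (pos 16,17,18,19,20,21,22,23,24,25,26,27,28,29,30,31): 1⊕1⊕0⊕0⊕0⊕1⊕0⊕1⊕0⊕1⊕0⊕0⊕0⊕0⊕0⊕0 = 1
Syndrome s16…s1 = 11110 → error at position 30.

11110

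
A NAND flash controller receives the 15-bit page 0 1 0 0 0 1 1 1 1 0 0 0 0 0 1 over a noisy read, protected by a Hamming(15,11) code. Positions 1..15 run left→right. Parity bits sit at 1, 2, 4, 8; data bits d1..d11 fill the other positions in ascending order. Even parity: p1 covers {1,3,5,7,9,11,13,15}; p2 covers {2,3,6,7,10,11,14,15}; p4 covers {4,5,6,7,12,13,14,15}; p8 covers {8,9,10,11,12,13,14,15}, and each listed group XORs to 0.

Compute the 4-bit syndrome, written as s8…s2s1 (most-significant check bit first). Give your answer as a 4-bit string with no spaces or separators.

1101

s1 (pos 1,3,5,7,9,11,13,15): 0⊕0⊕0⊕1⊕1⊕0⊕0⊕1 = 1
s2 (pos 2,3,6,7,10,11,14,15): 1⊕0⊕1⊕1⊕0⊕0⊕0⊕1 = 0
s4 (pos 4,5,6,7,12,13,14,15): 0⊕0⊕1⊕1⊕0⊕0⊕0⊕1 = 1
s8 (pos 8,9,10,11,12,13,14,15): 1⊕1⊕0⊕0⊕0⊕0⊕0⊕1 = 1
Syndrome s8…s1 = 1101 → error at position 13.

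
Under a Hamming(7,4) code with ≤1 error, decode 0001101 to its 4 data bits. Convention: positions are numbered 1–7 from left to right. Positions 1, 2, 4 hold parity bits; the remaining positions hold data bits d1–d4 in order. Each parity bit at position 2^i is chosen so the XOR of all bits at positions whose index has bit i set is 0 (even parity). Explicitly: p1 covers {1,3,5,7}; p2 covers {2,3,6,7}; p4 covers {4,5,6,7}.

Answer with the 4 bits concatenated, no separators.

0111

s1 (pos 1,3,5,7): 0⊕0⊕1⊕1 = 0
s2 (pos 2,3,6,7): 0⊕0⊕0⊕1 = 1
s4 (pos 4,5,6,7): 1⊕1⊕0⊕1 = 1
Syndrome s4…s1 = 110 → error at position 6.
Flip position 6: 0001101 → 0001111
Read data bits from positions 3,5,6,7: 0111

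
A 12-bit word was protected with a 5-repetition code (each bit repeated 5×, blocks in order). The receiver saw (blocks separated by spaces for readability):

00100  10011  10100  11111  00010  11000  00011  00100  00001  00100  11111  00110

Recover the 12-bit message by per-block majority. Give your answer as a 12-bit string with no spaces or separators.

Block 1 (00100): 1 one → 0
Block 2 (10011): 3 ones → 1
Block 3 (10100): 2 ones → 0
Block 4 (11111): 5 ones → 1
Block 5 (00010): 1 one → 0
Block 6 (11000): 2 ones → 0
Block 7 (00011): 2 ones → 0
Block 8 (00100): 1 one → 0
Block 9 (00001): 1 one → 0
Block 10 (00100): 1 one → 0
Block 11 (11111): 5 ones → 1
Block 12 (00110): 2 ones → 0

010100000010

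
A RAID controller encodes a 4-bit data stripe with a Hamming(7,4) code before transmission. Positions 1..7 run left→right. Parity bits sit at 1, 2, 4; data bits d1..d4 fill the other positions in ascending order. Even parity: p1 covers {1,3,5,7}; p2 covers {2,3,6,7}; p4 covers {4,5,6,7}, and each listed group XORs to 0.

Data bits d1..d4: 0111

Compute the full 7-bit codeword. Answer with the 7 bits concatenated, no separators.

0001111

Place data at non-parity positions: p1 p2 0 p4 1 1 1
p1 (pos 1,3,5,7): XOR of data positions = 0⊕1⊕1 = 0
p2 (pos 2,3,6,7): XOR of data positions = 0⊕1⊕1 = 0
p4 (pos 4,5,6,7): XOR of data positions = 1⊕1⊕1 = 1
Codeword: 0001111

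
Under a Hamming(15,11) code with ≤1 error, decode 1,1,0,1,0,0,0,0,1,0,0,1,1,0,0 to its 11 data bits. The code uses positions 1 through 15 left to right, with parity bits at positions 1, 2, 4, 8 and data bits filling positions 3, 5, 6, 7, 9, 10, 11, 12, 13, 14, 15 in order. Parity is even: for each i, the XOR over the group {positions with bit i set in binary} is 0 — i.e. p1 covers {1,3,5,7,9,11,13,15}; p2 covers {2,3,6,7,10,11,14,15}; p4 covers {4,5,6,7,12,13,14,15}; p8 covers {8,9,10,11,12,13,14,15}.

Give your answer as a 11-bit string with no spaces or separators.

s1 (pos 1,3,5,7,9,11,13,15): 1⊕0⊕0⊕0⊕1⊕0⊕1⊕0 = 1
s2 (pos 2,3,6,7,10,11,14,15): 1⊕0⊕0⊕0⊕0⊕0⊕0⊕0 = 1
s4 (pos 4,5,6,7,12,13,14,15): 1⊕0⊕0⊕0⊕1⊕1⊕0⊕0 = 1
s8 (pos 8,9,10,11,12,13,14,15): 0⊕1⊕0⊕0⊕1⊕1⊕0⊕0 = 1
Syndrome s8…s1 = 1111 → error at position 15.
Flip position 15: 110100001001100 → 110100001001101
Read data bits from positions 3,5,6,7,9,10,11,12,13,14,15: 00001001101

00001001101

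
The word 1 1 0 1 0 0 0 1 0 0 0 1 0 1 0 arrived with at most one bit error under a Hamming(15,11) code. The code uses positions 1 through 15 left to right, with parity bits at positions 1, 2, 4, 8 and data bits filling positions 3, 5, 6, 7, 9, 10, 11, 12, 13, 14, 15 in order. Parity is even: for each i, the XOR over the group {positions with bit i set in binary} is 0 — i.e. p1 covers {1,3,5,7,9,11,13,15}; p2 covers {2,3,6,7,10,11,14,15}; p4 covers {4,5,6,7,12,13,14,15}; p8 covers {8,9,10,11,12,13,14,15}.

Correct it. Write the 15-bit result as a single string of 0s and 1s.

110100010001110

s1 (pos 1,3,5,7,9,11,13,15): 1⊕0⊕0⊕0⊕0⊕0⊕0⊕0 = 1
s2 (pos 2,3,6,7,10,11,14,15): 1⊕0⊕0⊕0⊕0⊕0⊕1⊕0 = 0
s4 (pos 4,5,6,7,12,13,14,15): 1⊕0⊕0⊕0⊕1⊕0⊕1⊕0 = 1
s8 (pos 8,9,10,11,12,13,14,15): 1⊕0⊕0⊕0⊕1⊕0⊕1⊕0 = 1
Syndrome s8…s1 = 1101 → error at position 13.
Flip position 13: 110100010001010 → 110100010001110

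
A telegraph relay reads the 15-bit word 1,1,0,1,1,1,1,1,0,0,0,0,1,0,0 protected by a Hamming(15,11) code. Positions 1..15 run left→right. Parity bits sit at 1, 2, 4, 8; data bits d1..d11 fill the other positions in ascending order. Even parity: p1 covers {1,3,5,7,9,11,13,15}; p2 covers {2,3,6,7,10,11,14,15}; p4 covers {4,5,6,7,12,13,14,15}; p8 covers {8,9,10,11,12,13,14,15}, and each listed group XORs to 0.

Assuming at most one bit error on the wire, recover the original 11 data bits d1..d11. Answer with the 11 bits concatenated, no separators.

01010000100

s1 (pos 1,3,5,7,9,11,13,15): 1⊕0⊕1⊕1⊕0⊕0⊕1⊕0 = 0
s2 (pos 2,3,6,7,10,11,14,15): 1⊕0⊕1⊕1⊕0⊕0⊕0⊕0 = 1
s4 (pos 4,5,6,7,12,13,14,15): 1⊕1⊕1⊕1⊕0⊕1⊕0⊕0 = 1
s8 (pos 8,9,10,11,12,13,14,15): 1⊕0⊕0⊕0⊕0⊕1⊕0⊕0 = 0
Syndrome s8…s1 = 0110 → error at position 6.
Flip position 6: 110111110000100 → 110110110000100
Read data bits from positions 3,5,6,7,9,10,11,12,13,14,15: 01010000100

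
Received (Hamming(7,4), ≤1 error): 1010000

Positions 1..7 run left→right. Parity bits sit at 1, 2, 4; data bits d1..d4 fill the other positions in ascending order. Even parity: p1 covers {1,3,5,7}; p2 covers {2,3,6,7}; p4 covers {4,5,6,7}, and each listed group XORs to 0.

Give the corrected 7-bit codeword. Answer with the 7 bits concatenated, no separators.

1110000

s1 (pos 1,3,5,7): 1⊕1⊕0⊕0 = 0
s2 (pos 2,3,6,7): 0⊕1⊕0⊕0 = 1
s4 (pos 4,5,6,7): 0⊕0⊕0⊕0 = 0
Syndrome s4…s1 = 010 → error at position 2.
Flip position 2: 1010000 → 1110000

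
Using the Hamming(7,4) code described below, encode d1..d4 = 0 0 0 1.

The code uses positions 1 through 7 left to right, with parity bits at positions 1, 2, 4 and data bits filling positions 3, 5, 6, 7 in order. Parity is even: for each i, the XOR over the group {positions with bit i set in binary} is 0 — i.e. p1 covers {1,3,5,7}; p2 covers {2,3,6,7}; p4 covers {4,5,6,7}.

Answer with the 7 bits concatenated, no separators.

1101001

Place data at non-parity positions: p1 p2 0 p4 0 0 1
p1 (pos 1,3,5,7): XOR of data positions = 0⊕0⊕1 = 1
p2 (pos 2,3,6,7): XOR of data positions = 0⊕0⊕1 = 1
p4 (pos 4,5,6,7): XOR of data positions = 0⊕0⊕1 = 1
Codeword: 1101001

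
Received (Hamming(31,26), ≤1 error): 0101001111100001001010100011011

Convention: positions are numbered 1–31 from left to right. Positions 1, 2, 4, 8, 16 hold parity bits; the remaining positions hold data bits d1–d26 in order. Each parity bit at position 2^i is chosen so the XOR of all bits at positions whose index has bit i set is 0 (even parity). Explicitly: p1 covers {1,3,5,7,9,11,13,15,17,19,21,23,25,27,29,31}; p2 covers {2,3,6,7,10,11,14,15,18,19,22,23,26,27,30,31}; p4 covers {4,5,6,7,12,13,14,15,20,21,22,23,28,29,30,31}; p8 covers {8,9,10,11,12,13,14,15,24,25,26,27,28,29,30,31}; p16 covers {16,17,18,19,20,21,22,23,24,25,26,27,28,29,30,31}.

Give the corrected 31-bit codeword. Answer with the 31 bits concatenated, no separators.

s1 (pos 1,3,5,7,9,11,13,15,17,19,21,23,25,27,29,31): 0⊕0⊕0⊕1⊕1⊕1⊕0⊕0⊕0⊕1⊕1⊕1⊕0⊕1⊕0⊕1 = 0
s2 (pos 2,3,6,7,10,11,14,15,18,19,22,23,26,27,30,31): 1⊕0⊕0⊕1⊕1⊕1⊕0⊕0⊕0⊕1⊕0⊕1⊕0⊕1⊕1⊕1 = 1
s4 (pos 4,5,6,7,12,13,14,15,20,21,22,23,28,29,30,31): 1⊕0⊕0⊕1⊕0⊕0⊕0⊕0⊕0⊕1⊕0⊕1⊕1⊕0⊕1⊕1 = 1
s8 (pos 8,9,10,11,12,13,14,15,24,25,26,27,28,29,30,31): 1⊕1⊕1⊕1⊕0⊕0⊕0⊕0⊕0⊕0⊕0⊕1⊕1⊕0⊕1⊕1 = 0
s16 (pos 16,17,18,19,20,21,22,23,24,25,26,27,28,29,30,31): 1⊕0⊕0⊕1⊕0⊕1⊕0⊕1⊕0⊕0⊕0⊕1⊕1⊕0⊕1⊕1 = 0
Syndrome s16…s1 = 00110 → error at position 6.
Flip position 6: 0101001111100001001010100011011 → 0101011111100001001010100011011

0101011111100001001010100011011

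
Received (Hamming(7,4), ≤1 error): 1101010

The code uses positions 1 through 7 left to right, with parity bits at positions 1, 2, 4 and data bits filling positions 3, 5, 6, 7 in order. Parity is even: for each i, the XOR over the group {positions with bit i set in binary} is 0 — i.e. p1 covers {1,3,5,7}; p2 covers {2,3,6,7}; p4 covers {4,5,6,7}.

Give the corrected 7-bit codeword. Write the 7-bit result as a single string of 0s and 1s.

s1 (pos 1,3,5,7): 1⊕0⊕0⊕0 = 1
s2 (pos 2,3,6,7): 1⊕0⊕1⊕0 = 0
s4 (pos 4,5,6,7): 1⊕0⊕1⊕0 = 0
Syndrome s4…s1 = 001 → error at position 1.
Flip position 1: 1101010 → 0101010

0101010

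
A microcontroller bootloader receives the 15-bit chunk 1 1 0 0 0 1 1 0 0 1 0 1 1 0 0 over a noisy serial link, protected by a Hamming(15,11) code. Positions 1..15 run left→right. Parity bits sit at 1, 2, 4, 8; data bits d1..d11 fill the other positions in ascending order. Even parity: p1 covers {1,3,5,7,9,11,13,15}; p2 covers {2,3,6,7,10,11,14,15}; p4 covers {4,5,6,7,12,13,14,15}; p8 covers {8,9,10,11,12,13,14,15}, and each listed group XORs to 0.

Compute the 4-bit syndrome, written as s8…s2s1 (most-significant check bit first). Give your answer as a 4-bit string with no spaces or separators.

1001

s1 (pos 1,3,5,7,9,11,13,15): 1⊕0⊕0⊕1⊕0⊕0⊕1⊕0 = 1
s2 (pos 2,3,6,7,10,11,14,15): 1⊕0⊕1⊕1⊕1⊕0⊕0⊕0 = 0
s4 (pos 4,5,6,7,12,13,14,15): 0⊕0⊕1⊕1⊕1⊕1⊕0⊕0 = 0
s8 (pos 8,9,10,11,12,13,14,15): 0⊕0⊕1⊕0⊕1⊕1⊕0⊕0 = 1
Syndrome s8…s1 = 1001 → error at position 9.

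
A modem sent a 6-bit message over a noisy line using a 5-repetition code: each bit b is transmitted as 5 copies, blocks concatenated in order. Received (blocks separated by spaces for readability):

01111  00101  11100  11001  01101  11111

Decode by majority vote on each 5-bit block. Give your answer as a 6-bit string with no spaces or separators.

101111

Block 1 (01111): 4 ones → 1
Block 2 (00101): 2 ones → 0
Block 3 (11100): 3 ones → 1
Block 4 (11001): 3 ones → 1
Block 5 (01101): 3 ones → 1
Block 6 (11111): 5 ones → 1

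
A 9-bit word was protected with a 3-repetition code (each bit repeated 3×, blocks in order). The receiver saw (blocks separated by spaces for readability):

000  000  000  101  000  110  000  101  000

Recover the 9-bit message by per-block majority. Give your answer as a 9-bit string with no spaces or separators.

000101010

Block 1 (000): 0 ones → 0
Block 2 (000): 0 ones → 0
Block 3 (000): 0 ones → 0
Block 4 (101): 2 ones → 1
Block 5 (000): 0 ones → 0
Block 6 (110): 2 ones → 1
Block 7 (000): 0 ones → 0
Block 8 (101): 2 ones → 1
Block 9 (000): 0 ones → 0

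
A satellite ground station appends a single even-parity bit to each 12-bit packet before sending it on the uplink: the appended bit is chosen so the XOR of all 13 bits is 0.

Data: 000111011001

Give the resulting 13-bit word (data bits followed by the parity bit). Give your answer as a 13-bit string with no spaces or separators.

0001110110010

XOR of the 12 data bits: 0⊕0⊕0⊕1⊕1⊕1⊕0⊕1⊕1⊕0⊕0⊕1 = 0
Parity bit = 0 (so all 13 bits XOR to 0).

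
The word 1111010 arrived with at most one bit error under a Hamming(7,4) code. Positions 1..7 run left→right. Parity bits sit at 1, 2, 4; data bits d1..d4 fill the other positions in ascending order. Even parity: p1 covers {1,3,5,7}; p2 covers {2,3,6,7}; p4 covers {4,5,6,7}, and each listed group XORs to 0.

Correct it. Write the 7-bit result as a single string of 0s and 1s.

s1 (pos 1,3,5,7): 1⊕1⊕0⊕0 = 0
s2 (pos 2,3,6,7): 1⊕1⊕1⊕0 = 1
s4 (pos 4,5,6,7): 1⊕0⊕1⊕0 = 0
Syndrome s4…s1 = 010 → error at position 2.
Flip position 2: 1111010 → 1011010

1011010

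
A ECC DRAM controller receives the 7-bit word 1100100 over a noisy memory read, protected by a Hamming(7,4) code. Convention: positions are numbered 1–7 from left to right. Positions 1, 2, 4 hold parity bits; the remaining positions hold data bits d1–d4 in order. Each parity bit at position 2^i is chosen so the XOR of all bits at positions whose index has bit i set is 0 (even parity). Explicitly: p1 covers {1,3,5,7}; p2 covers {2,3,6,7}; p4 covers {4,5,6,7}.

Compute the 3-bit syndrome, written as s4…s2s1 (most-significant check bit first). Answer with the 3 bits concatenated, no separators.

s1 (pos 1,3,5,7): 1⊕0⊕1⊕0 = 0
s2 (pos 2,3,6,7): 1⊕0⊕0⊕0 = 1
s4 (pos 4,5,6,7): 0⊕1⊕0⊕0 = 1
Syndrome s4…s1 = 110 → error at position 6.

110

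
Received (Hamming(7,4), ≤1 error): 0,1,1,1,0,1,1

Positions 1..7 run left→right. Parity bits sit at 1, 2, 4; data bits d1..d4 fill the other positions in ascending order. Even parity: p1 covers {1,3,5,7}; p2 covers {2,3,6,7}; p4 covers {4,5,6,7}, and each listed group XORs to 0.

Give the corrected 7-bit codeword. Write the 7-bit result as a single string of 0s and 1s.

0110011

s1 (pos 1,3,5,7): 0⊕1⊕0⊕1 = 0
s2 (pos 2,3,6,7): 1⊕1⊕1⊕1 = 0
s4 (pos 4,5,6,7): 1⊕0⊕1⊕1 = 1
Syndrome s4…s1 = 100 → error at position 4.
Flip position 4: 0111011 → 0110011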